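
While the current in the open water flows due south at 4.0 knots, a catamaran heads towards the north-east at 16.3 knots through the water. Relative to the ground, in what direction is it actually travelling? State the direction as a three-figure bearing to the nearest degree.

Taking east as x and north as y: velocity relative to the water = (11.526, 11.526) knots; the water relative to ground = (0.000, -4.000) knots.
Velocity relative to ground = (11.526, 11.526) + (0.000, -4.000) = (11.526, 7.526) knots.
Bearing = atan2(11.53, 7.53) = 56.86° clockwise from north.

057°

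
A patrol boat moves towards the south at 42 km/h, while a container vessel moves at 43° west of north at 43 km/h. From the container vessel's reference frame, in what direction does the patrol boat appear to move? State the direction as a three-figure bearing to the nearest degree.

Taking east as x and north as y: patrol boat velocity = (0.000, -42.000) km/h; container vessel velocity = (-29.326, 31.448) km/h.
Velocity of patrol boat relative to container vessel = (0.000, -42.000) − (-29.326, 31.448) = (29.326, -73.448) km/h.
Bearing = atan2(29.33, -73.45) = 158.23° clockwise from north.

158°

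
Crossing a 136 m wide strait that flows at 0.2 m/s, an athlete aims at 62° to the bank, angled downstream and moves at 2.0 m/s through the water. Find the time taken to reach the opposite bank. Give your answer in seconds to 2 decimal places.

The component of the athlete's velocity perpendicular to the bank is 2.0 × sin 62° = 1.766 m/s.
The current is parallel to the bank, so it does not affect the crossing time.
Time = 136 / 1.766 = 77.015 s.

77.01 s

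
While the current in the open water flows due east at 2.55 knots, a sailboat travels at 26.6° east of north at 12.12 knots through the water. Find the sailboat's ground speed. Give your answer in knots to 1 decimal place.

13.5 knots

Taking east as x and north as y: velocity relative to the water = (5.427, 10.837) knots; the water relative to ground = (2.550, 0.000) knots.
Velocity relative to ground = (5.427, 10.837) + (2.550, 0.000) = (7.977, 10.837) knots.
Speed = |(7.977, 10.837)| = 13.456 knots.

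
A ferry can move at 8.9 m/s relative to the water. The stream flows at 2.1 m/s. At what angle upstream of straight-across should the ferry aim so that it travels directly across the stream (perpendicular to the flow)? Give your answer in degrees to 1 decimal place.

To cancel the current, the upstream component of the ferry's velocity must equal the flow: 8.9 sin θ = 2.1.
sin θ = 2.1 / 8.9 = 0.2360.
θ = arcsin(0.2360) = 13.648°.

13.6°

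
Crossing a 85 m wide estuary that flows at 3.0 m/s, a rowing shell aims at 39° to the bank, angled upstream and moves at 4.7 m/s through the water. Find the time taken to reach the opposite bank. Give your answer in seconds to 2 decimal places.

The component of the rowing shell's velocity perpendicular to the bank is 4.7 × sin 39° = 2.958 m/s.
Only the cross-stream component determines the crossing time; the current contributes nothing perpendicular to the bank.
Time = 85 / 2.958 = 28.738 s.

28.74 s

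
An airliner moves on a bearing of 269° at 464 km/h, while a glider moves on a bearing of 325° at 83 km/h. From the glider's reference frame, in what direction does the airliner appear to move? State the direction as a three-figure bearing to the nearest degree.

Taking east as x and north as y: airliner velocity = (-463.929, -8.098) km/h; glider velocity = (-47.607, 67.990) km/h.
Velocity of airliner relative to glider = (-463.929, -8.098) − (-47.607, 67.990) = (-416.322, -76.088) km/h.
Bearing = atan2(-416.32, -76.09) = 259.64° clockwise from north.

260°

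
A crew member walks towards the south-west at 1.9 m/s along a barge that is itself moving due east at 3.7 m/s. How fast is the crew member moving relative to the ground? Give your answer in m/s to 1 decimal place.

2.7 m/s

Taking east as x and north as y: barge velocity = (3.700, 0.000) m/s; crew member velocity relative to barge = (-1.344, -1.344) m/s.
Velocity relative to ground = (3.700, 0.000) + (-1.344, -1.344) = (2.356, -1.344) m/s.
Speed = |(2.356, -1.344)| = 2.713 m/s.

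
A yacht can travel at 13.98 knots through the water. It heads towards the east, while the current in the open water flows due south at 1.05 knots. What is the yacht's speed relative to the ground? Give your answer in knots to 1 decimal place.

14.0 knots

Taking east as x and north as y: velocity relative to the water = (13.980, 0.000) knots; the water relative to ground = (0.000, -1.050) knots.
Velocity relative to ground = (13.980, 0.000) + (0.000, -1.050) = (13.980, -1.050) knots.
Speed = |(13.980, -1.050)| = 14.019 knots.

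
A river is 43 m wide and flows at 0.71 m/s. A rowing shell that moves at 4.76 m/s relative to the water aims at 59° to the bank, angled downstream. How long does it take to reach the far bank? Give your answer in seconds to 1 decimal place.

10.5 s

The component of the rowing shell's velocity perpendicular to the bank is 4.76 × sin 59° = 4.080 m/s.
The flow acts along the bank and has no component across it.
Time = 43 / 4.080 = 10.539 s.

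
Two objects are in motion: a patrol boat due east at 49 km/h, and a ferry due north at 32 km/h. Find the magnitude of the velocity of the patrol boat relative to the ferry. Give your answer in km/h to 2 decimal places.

Taking east as x and north as y: patrol boat velocity = (49.000, 0.000) km/h; ferry velocity = (0.000, 32.000) km/h.
Velocity of patrol boat relative to ferry = (49.000, 0.000) − (0.000, 32.000) = (49.000, -32.000) km/h.
Magnitude = |(49.000, -32.000)| = 58.523 km/h.

58.52 km/h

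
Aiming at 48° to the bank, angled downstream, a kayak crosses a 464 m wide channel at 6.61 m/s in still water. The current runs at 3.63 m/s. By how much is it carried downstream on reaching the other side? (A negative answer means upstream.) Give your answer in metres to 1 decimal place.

760.7 m

Perpendicular speed = 4.912 m/s; crossing time = 464 / 4.912 = 94.459 s.
Net downstream speed = 8.053 m/s.
Drift = 8.053 × 94.459 = 760.673 m (downstream).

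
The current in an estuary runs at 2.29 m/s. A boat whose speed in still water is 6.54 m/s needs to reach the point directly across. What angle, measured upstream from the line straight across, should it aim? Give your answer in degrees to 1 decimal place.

20.5°

To cancel the current, the upstream component of the boat's velocity must equal the flow: 6.54 sin θ = 2.29.
sin θ = 2.29 / 6.54 = 0.3502.
θ = arcsin(0.3502) = 20.497°.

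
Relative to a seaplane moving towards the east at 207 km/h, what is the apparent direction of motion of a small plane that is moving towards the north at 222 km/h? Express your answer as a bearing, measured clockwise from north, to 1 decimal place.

317.0°

Taking east as x and north as y: small plane velocity = (0.000, 222.000) km/h; seaplane velocity = (207.000, 0.000) km/h.
Velocity of small plane relative to seaplane = (0.000, 222.000) − (207.000, 0.000) = (-207.000, 222.000) km/h.
Bearing = atan2(-207.00, 222.00) = 317.00° clockwise from north.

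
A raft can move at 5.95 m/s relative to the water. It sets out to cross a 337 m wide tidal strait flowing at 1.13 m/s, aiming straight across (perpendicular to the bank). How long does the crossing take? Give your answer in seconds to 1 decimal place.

The component of the raft's velocity perpendicular to the bank is 5.95 m/s.
Only the cross-stream component determines the crossing time; the current contributes nothing perpendicular to the bank.
Time = 337 / 5.950 = 56.639 s.

56.6 s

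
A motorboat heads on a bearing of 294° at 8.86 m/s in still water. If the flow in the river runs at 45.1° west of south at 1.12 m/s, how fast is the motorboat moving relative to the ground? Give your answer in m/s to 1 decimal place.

Taking east as x and north as y: velocity relative to the water = (-8.094, 3.604) m/s; the water relative to ground = (-0.793, -0.791) m/s.
Velocity relative to ground = (-8.094, 3.604) + (-0.793, -0.791) = (-8.887, 2.813) m/s.
Speed = |(-8.887, 2.813)| = 9.322 m/s.

9.3 m/s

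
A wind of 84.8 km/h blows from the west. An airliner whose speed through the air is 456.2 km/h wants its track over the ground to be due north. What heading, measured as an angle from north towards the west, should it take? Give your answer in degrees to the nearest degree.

11°

The wind pushes perpendicular to the desired track; the heading must have a component into the wind equal to 84.8 km/h: 456.2 sin θ = 84.8.
sin θ = 0.1859, so θ = 10.713°.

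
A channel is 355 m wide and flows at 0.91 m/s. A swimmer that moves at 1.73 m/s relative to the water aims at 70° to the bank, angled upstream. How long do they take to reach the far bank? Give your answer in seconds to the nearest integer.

The component of the swimmer's velocity perpendicular to the bank is 1.73 × sin 70° = 1.626 m/s.
The current is parallel to the bank, so it does not affect the crossing time.
Time = 355 / 1.626 = 218.372 s.

218 s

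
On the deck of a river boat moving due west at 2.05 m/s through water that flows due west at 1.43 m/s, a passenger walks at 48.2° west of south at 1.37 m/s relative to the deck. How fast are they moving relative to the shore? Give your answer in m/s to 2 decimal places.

4.59 m/s

In east/north components (m/s): passenger relative to river boat = (-1.021, -0.913); river boat relative to water = (-2.050, 0.000); water relative to ground = (-1.430, 0.000).
Sum = (-4.501, -0.913) m/s.
Speed = |(-4.501, -0.913)| = 4.593 m/s.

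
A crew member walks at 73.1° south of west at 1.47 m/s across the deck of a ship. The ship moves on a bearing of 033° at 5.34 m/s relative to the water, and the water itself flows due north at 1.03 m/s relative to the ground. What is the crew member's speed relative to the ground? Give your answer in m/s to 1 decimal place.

In east/north components (m/s): crew member relative to ship = (-0.427, -1.407); ship relative to water = (2.908, 4.479); water relative to ground = (0.000, 1.030).
Sum = (2.481, 4.102) m/s.
Speed = |(2.481, 4.102)| = 4.794 m/s.

4.8 m/s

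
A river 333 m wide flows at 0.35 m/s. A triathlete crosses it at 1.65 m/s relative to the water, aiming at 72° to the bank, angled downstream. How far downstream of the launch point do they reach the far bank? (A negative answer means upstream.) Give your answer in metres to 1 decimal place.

182.5 m

Perpendicular speed = 1.569 m/s; crossing time = 333 / 1.569 = 212.204 s.
Net downstream speed = 0.860 m/s.
Drift = 0.860 × 212.204 = 182.470 m (downstream).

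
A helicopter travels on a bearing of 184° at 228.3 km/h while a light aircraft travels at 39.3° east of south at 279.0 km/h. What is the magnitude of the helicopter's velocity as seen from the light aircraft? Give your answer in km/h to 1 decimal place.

Taking east as x and north as y: helicopter velocity = (-15.925, -227.744) km/h; light aircraft velocity = (176.713, -215.901) km/h.
Velocity of helicopter relative to light aircraft = (-15.925, -227.744) − (176.713, -215.901) = (-192.639, -11.842) km/h.
Magnitude = |(-192.639, -11.842)| = 193.002 km/h.

193.0 km/h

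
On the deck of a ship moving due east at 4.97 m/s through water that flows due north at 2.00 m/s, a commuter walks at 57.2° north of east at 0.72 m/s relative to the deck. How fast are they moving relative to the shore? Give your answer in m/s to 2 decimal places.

5.96 m/s

In east/north components (m/s): commuter relative to ship = (0.390, 0.605); ship relative to water = (4.970, 0.000); water relative to ground = (0.000, 2.000).
Sum = (5.360, 2.605) m/s.
Speed = |(5.360, 2.605)| = 5.960 m/s.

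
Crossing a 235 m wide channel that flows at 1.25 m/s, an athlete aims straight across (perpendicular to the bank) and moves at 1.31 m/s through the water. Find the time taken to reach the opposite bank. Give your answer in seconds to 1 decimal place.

The component of the athlete's velocity perpendicular to the bank is 1.31 m/s.
The current is parallel to the bank, so it does not affect the crossing time.
Time = 235 / 1.310 = 179.389 s.

179.4 s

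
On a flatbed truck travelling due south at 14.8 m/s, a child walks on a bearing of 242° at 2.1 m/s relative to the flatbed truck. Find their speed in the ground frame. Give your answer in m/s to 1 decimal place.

15.9 m/s

Taking east as x and north as y: flatbed truck velocity = (0.000, -14.800) m/s; child velocity relative to flatbed truck = (-1.854, -0.986) m/s.
Velocity relative to ground = (0.000, -14.800) + (-1.854, -0.986) = (-1.854, -15.786) m/s.
Speed = |(-1.854, -15.786)| = 15.894 m/s.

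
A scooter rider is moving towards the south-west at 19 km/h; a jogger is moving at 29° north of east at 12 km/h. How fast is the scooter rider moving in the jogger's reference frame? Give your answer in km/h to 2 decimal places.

Taking east as x and north as y: scooter rider velocity = (-13.435, -13.435) km/h; jogger velocity = (10.495, 5.818) km/h.
Velocity of scooter rider relative to jogger = (-13.435, -13.435) − (10.495, 5.818) = (-23.930, -19.253) km/h.
Magnitude = |(-23.930, -19.253)| = 30.714 km/h.

30.71 km/h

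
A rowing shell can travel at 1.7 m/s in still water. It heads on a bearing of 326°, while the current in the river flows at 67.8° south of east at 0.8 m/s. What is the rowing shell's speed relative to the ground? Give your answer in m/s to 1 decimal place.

0.9 m/s

Taking east as x and north as y: velocity relative to the water = (-0.951, 1.409) m/s; the water relative to ground = (0.302, -0.741) m/s.
Velocity relative to ground = (-0.951, 1.409) + (0.302, -0.741) = (-0.648, 0.669) m/s.
Speed = |(-0.648, 0.669)| = 0.931 m/s.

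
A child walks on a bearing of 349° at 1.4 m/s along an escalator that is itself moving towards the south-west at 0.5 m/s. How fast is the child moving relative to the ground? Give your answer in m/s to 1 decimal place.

1.2 m/s

Taking east as x and north as y: escalator velocity = (-0.354, -0.354) m/s; child velocity relative to escalator = (-0.267, 1.374) m/s.
Velocity relative to ground = (-0.354, -0.354) + (-0.267, 1.374) = (-0.621, 1.021) m/s.
Speed = |(-0.621, 1.021)| = 1.195 m/s.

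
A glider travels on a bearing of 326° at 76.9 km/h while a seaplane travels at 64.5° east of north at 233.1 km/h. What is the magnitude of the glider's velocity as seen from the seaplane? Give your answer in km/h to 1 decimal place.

Taking east as x and north as y: glider velocity = (-43.002, 63.753) km/h; seaplane velocity = (210.393, 100.352) km/h.
Velocity of glider relative to seaplane = (-43.002, 63.753) − (210.393, 100.352) = (-253.395, -36.599) km/h.
Magnitude = |(-253.395, -36.599)| = 256.024 km/h.

256.0 km/h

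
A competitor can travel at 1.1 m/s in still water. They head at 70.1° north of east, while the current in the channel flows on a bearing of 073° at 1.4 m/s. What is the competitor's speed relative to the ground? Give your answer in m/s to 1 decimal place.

Taking east as x and north as y: velocity relative to the water = (0.374, 1.034) m/s; the water relative to ground = (1.339, 0.409) m/s.
Velocity relative to ground = (0.374, 1.034) + (1.339, 0.409) = (1.713, 1.444) m/s.
Speed = |(1.713, 1.444)| = 2.240 m/s.

2.2 m/s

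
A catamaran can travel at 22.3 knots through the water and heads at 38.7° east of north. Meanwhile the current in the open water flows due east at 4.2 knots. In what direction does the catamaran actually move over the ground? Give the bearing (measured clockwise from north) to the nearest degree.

046°

Taking east as x and north as y: velocity relative to the water = (13.943, 17.404) knots; the water relative to ground = (4.200, 0.000) knots.
Velocity relative to ground = (13.943, 17.404) + (4.200, 0.000) = (18.143, 17.404) knots.
Bearing = atan2(18.14, 17.40) = 46.19° clockwise from north.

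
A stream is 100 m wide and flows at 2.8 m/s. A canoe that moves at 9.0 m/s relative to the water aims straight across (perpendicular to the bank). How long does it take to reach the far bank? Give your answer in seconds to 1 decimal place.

11.1 s

The component of the canoe's velocity perpendicular to the bank is 9.0 m/s.
The current is parallel to the bank, so it does not affect the crossing time.
Time = 100 / 9.000 = 11.111 s.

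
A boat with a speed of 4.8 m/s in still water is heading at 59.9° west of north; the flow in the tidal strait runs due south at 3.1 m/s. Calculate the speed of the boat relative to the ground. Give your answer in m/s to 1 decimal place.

Taking east as x and north as y: velocity relative to the water = (-4.153, 2.407) m/s; the water relative to ground = (0.000, -3.100) m/s.
Velocity relative to ground = (-4.153, 2.407) + (0.000, -3.100) = (-4.153, -0.693) m/s.
Speed = |(-4.153, -0.693)| = 4.210 m/s.

4.2 m/s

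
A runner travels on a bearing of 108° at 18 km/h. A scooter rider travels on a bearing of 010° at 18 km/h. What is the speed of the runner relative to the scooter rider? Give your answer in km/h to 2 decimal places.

Taking east as x and north as y: runner velocity = (17.119, -5.562) km/h; scooter rider velocity = (3.126, 17.727) km/h.
Velocity of runner relative to scooter rider = (17.119, -5.562) − (3.126, 17.727) = (13.993, -23.289) km/h.
Magnitude = |(13.993, -23.289)| = 27.170 km/h.

27.17 km/h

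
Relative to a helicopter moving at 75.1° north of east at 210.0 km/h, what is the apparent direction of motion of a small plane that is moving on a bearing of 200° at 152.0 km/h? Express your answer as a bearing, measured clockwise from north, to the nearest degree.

Taking east as x and north as y: small plane velocity = (-51.987, -142.833) km/h; helicopter velocity = (53.998, 202.939) km/h.
Velocity of small plane relative to helicopter = (-51.987, -142.833) − (53.998, 202.939) = (-105.985, -345.772) km/h.
Bearing = atan2(-105.98, -345.77) = 197.04° clockwise from north.

197°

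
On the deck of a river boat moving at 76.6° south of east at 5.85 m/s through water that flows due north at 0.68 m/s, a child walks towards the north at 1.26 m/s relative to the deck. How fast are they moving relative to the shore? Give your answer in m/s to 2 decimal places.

In east/north components (m/s): child relative to river boat = (0.000, 1.260); river boat relative to water = (1.356, -5.691); water relative to ground = (0.000, 0.680).
Sum = (1.356, -3.751) m/s.
Speed = |(1.356, -3.751)| = 3.988 m/s.

3.99 m/s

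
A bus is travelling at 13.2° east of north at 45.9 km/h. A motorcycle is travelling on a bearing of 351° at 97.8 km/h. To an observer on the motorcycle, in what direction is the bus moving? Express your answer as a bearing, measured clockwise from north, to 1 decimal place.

153.6°

Taking east as x and north as y: bus velocity = (10.481, 44.687) km/h; motorcycle velocity = (-15.299, 96.596) km/h.
Velocity of bus relative to motorcycle = (10.481, 44.687) − (-15.299, 96.596) = (25.781, -51.909) km/h.
Bearing = atan2(25.78, -51.91) = 153.59° clockwise from north.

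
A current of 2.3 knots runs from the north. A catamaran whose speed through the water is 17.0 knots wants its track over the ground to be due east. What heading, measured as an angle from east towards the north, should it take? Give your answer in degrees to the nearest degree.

The current pushes perpendicular to the desired track; the heading must have a component into the current equal to 2.3 knots: 17.0 sin θ = 2.3.
sin θ = 0.1353, so θ = 7.776°.

8°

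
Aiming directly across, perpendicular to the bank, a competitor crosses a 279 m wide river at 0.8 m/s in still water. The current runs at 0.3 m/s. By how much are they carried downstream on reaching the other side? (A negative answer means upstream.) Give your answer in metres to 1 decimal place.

Perpendicular speed = 0.800 m/s; crossing time = 279 / 0.800 = 348.750 s.
Net downstream speed = 0.300 m/s.
Drift = 0.300 × 348.750 = 104.625 m (downstream).

104.6 m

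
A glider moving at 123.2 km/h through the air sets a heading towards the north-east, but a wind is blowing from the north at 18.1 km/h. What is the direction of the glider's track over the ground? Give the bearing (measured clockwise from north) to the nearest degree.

Taking east as x and north as y: velocity relative to the air = (87.116, 87.116) km/h; the air relative to ground = (0.000, -18.100) km/h.
Velocity relative to ground = (87.116, 87.116) + (0.000, -18.100) = (87.116, 69.016) km/h.
Bearing = atan2(87.12, 69.02) = 51.61° clockwise from north.

052°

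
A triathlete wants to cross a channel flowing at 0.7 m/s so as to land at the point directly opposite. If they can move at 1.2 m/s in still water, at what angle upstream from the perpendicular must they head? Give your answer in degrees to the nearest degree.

36°

To cancel the current, the upstream component of the triathlete's velocity must equal the flow: 1.2 sin θ = 0.7.
sin θ = 0.7 / 1.2 = 0.5833.
θ = arcsin(0.5833) = 35.685°.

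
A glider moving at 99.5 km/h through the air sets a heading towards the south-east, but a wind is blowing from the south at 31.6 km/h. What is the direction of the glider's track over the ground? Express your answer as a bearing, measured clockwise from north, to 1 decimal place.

Taking east as x and north as y: velocity relative to the air = (70.357, -70.357) km/h; the air relative to ground = (0.000, 31.600) km/h.
Velocity relative to ground = (70.357, -70.357) + (0.000, 31.600) = (70.357, -38.757) km/h.
Bearing = atan2(70.36, -38.76) = 118.85° clockwise from north.

118.8°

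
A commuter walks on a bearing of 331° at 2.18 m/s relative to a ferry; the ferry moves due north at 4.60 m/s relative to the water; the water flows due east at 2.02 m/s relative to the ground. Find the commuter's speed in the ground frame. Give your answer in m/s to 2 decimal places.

6.58 m/s

In east/north components (m/s): commuter relative to ferry = (-1.057, 1.907); ferry relative to water = (0.000, 4.600); water relative to ground = (2.020, 0.000).
Sum = (0.963, 6.507) m/s.
Speed = |(0.963, 6.507)| = 6.578 m/s.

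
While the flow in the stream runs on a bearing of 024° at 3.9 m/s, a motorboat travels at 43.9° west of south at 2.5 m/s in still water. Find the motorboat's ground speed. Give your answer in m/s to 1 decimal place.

Taking east as x and north as y: velocity relative to the water = (-1.734, -1.801) m/s; the water relative to ground = (1.586, 3.563) m/s.
Velocity relative to ground = (-1.734, -1.801) + (1.586, 3.563) = (-0.147, 1.761) m/s.
Speed = |(-0.147, 1.761)| = 1.768 m/s.

1.8 m/s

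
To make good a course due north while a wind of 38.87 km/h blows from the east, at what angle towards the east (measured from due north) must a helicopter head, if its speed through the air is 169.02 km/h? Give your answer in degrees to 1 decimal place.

The wind pushes perpendicular to the desired track; the heading must have a component into the wind equal to 38.87 km/h: 169.02 sin θ = 38.87.
sin θ = 0.2300, so θ = 13.295°.

13.3°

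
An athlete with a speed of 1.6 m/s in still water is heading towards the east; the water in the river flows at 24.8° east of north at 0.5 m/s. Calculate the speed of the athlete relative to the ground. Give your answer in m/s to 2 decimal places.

Taking east as x and north as y: velocity relative to the water = (1.600, 0.000) m/s; the water relative to ground = (0.210, 0.454) m/s.
Velocity relative to ground = (1.600, 0.000) + (0.210, 0.454) = (1.810, 0.454) m/s.
Speed = |(1.810, 0.454)| = 1.866 m/s.

1.87 m/s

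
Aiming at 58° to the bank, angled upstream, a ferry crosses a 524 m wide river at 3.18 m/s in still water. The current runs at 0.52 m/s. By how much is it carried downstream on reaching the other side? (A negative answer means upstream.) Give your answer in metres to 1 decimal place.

-226.4 m

Perpendicular speed = 2.697 m/s; crossing time = 524 / 2.697 = 194.305 s.
Net downstream speed = -1.165 m/s.
Drift = -1.165 × 194.305 = -226.393 m (upstream).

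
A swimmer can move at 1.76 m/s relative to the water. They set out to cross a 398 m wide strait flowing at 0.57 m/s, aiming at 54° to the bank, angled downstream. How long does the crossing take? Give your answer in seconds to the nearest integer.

The component of the swimmer's velocity perpendicular to the bank is 1.76 × sin 54° = 1.424 m/s.
The current is parallel to the bank, so it does not affect the crossing time.
Time = 398 / 1.424 = 279.520 s.

280 s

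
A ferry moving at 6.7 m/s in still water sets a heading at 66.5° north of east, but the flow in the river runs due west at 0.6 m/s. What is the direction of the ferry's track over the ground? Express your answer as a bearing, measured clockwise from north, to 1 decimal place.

018.6°

Taking east as x and north as y: velocity relative to the water = (2.672, 6.144) m/s; the water relative to ground = (-0.600, 0.000) m/s.
Velocity relative to ground = (2.672, 6.144) + (-0.600, 0.000) = (2.072, 6.144) m/s.
Bearing = atan2(2.07, 6.14) = 18.63° clockwise from north.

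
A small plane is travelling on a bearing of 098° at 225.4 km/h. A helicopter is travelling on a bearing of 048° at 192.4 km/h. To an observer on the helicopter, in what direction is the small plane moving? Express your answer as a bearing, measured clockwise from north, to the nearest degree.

Taking east as x and north as y: small plane velocity = (223.206, -31.370) km/h; helicopter velocity = (142.981, 128.741) km/h.
Velocity of small plane relative to helicopter = (223.206, -31.370) − (142.981, 128.741) = (80.225, -160.110) km/h.
Bearing = atan2(80.23, -160.11) = 153.39° clockwise from north.

153°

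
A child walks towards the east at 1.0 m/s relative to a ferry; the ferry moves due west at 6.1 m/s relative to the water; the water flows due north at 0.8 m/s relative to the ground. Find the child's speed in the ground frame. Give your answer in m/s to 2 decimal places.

5.16 m/s

In east/north components (m/s): child relative to ferry = (1.000, 0.000); ferry relative to water = (-6.100, 0.000); water relative to ground = (0.000, 0.800).
Sum = (-5.100, 0.800) m/s.
Speed = |(-5.100, 0.800)| = 5.162 m/s.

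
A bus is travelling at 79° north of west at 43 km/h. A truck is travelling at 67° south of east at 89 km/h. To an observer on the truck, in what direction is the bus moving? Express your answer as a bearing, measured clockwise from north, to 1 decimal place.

340.9°

Taking east as x and north as y: bus velocity = (-8.205, 42.210) km/h; truck velocity = (34.775, -81.925) km/h.
Velocity of bus relative to truck = (-8.205, 42.210) − (34.775, -81.925) = (-42.980, 124.135) km/h.
Bearing = atan2(-42.98, 124.13) = 340.90° clockwise from north.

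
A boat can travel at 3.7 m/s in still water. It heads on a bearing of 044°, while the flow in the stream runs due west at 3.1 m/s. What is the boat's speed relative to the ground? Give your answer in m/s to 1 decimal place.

2.7 m/s

Taking east as x and north as y: velocity relative to the water = (2.570, 2.662) m/s; the water relative to ground = (-3.100, 0.000) m/s.
Velocity relative to ground = (2.570, 2.662) + (-3.100, 0.000) = (-0.530, 2.662) m/s.
Speed = |(-0.530, 2.662)| = 2.714 m/s.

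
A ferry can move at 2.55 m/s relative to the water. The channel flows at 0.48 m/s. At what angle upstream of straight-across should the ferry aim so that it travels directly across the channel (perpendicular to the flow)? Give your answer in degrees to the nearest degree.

To cancel the current, the upstream component of the ferry's velocity must equal the flow: 2.55 sin θ = 0.48.
sin θ = 0.48 / 2.55 = 0.1882.
θ = arcsin(0.1882) = 10.850°.

11°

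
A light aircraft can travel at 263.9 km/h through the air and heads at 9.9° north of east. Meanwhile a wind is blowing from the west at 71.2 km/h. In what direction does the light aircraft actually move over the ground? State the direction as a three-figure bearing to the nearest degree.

082°

Taking east as x and north as y: velocity relative to the air = (259.970, 45.372) km/h; the air relative to ground = (71.200, 0.000) km/h.
Velocity relative to ground = (259.970, 45.372) + (71.200, 0.000) = (331.170, 45.372) km/h.
Bearing = atan2(331.17, 45.37) = 82.20° clockwise from north.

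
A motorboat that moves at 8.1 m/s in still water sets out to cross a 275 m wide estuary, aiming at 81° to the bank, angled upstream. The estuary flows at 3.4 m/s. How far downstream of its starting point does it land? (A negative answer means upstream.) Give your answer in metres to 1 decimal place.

Perpendicular speed = 8.000 m/s; crossing time = 275 / 8.000 = 34.374 s.
Net downstream speed = 2.133 m/s.
Drift = 2.133 × 34.374 = 73.315 m (downstream).

73.3 m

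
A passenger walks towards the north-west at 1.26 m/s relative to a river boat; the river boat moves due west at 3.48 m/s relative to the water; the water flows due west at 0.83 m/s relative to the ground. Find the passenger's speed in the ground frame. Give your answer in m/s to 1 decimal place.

5.3 m/s

In east/north components (m/s): passenger relative to river boat = (-0.891, 0.891); river boat relative to water = (-3.480, 0.000); water relative to ground = (-0.830, 0.000).
Sum = (-5.201, 0.891) m/s.
Speed = |(-5.201, 0.891)| = 5.277 m/s.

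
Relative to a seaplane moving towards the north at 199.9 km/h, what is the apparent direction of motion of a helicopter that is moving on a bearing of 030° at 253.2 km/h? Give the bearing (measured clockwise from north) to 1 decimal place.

Taking east as x and north as y: helicopter velocity = (126.600, 219.278) km/h; seaplane velocity = (0.000, 199.900) km/h.
Velocity of helicopter relative to seaplane = (126.600, 219.278) − (0.000, 199.900) = (126.600, 19.378) km/h.
Bearing = atan2(126.60, 19.38) = 81.30° clockwise from north.

081.3°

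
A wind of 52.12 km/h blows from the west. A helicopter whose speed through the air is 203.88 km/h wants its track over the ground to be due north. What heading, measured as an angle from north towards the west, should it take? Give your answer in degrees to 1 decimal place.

The wind pushes perpendicular to the desired track; the heading must have a component into the wind equal to 52.12 km/h: 203.88 sin θ = 52.12.
sin θ = 0.2556, so θ = 14.812°.

14.8°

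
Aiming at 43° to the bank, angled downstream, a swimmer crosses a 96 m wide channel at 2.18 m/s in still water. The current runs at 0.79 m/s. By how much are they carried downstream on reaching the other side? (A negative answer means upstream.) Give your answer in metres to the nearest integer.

154 m

Perpendicular speed = 1.487 m/s; crossing time = 96 / 1.487 = 64.570 s.
Net downstream speed = 2.384 m/s.
Drift = 2.384 × 64.570 = 153.958 m (downstream).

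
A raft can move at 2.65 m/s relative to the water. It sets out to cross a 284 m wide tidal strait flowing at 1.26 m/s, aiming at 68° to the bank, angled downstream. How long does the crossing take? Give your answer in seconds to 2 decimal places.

115.59 s

The component of the raft's velocity perpendicular to the bank is 2.65 × sin 68° = 2.457 m/s.
The flow acts along the bank and has no component across it.
Time = 284 / 2.457 = 115.586 s.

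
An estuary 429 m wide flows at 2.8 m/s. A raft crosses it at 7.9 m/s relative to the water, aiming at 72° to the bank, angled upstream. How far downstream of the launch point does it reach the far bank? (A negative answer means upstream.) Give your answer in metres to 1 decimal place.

Perpendicular speed = 7.513 m/s; crossing time = 429 / 7.513 = 57.098 s.
Net downstream speed = 0.359 m/s.
Drift = 0.359 × 57.098 = 20.485 m (downstream).

20.5 m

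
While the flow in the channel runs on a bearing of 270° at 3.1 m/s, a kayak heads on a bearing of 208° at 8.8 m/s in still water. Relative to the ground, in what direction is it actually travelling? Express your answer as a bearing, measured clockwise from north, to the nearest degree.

223°

Taking east as x and north as y: velocity relative to the water = (-4.131, -7.770) m/s; the water relative to ground = (-3.100, 0.000) m/s.
Velocity relative to ground = (-4.131, -7.770) + (-3.100, 0.000) = (-7.231, -7.770) m/s.
Bearing = atan2(-7.23, -7.77) = 222.94° clockwise from north.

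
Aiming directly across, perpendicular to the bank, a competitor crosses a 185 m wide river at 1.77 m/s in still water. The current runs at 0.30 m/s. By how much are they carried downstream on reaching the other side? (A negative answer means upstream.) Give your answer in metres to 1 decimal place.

Perpendicular speed = 1.770 m/s; crossing time = 185 / 1.770 = 104.520 s.
Net downstream speed = 0.300 m/s.
Drift = 0.300 × 104.520 = 31.356 m (downstream).

31.4 m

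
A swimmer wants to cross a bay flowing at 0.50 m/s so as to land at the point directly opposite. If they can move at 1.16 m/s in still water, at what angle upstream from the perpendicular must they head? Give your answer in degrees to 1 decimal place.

To cancel the current, the upstream component of the swimmer's velocity must equal the flow: 1.16 sin θ = 0.50.
sin θ = 0.50 / 1.16 = 0.4310.
θ = arcsin(0.4310) = 25.533°.

25.5°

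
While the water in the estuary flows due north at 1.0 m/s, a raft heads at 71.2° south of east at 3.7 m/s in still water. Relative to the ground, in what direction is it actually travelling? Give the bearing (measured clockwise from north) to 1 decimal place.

Taking east as x and north as y: velocity relative to the water = (1.192, -3.503) m/s; the water relative to ground = (0.000, 1.000) m/s.
Velocity relative to ground = (1.192, -3.503) + (0.000, 1.000) = (1.192, -2.503) m/s.
Bearing = atan2(1.19, -2.50) = 154.52° clockwise from north.

154.5°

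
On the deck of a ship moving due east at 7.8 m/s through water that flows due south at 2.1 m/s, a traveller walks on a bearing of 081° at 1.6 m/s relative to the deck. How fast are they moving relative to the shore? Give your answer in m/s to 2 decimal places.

In east/north components (m/s): traveller relative to ship = (1.580, 0.250); ship relative to water = (7.800, 0.000); water relative to ground = (0.000, -2.100).
Sum = (9.380, -1.850) m/s.
Speed = |(9.380, -1.850)| = 9.561 m/s.

9.56 m/s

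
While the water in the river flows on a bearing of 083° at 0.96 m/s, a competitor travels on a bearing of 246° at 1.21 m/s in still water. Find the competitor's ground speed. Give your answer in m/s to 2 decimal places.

0.40 m/s

Taking east as x and north as y: velocity relative to the water = (-1.105, -0.492) m/s; the water relative to ground = (0.953, 0.117) m/s.
Velocity relative to ground = (-1.105, -0.492) + (0.953, 0.117) = (-0.153, -0.375) m/s.
Speed = |(-0.153, -0.375)| = 0.405 m/s.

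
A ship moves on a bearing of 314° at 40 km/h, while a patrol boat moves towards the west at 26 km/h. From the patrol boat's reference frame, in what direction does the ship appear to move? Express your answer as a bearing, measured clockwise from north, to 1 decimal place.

354.3°

Taking east as x and north as y: ship velocity = (-28.774, 27.786) km/h; patrol boat velocity = (-26.000, 0.000) km/h.
Velocity of ship relative to patrol boat = (-28.774, 27.786) − (-26.000, 0.000) = (-2.774, 27.786) km/h.
Bearing = atan2(-2.77, 27.79) = 354.30° clockwise from north.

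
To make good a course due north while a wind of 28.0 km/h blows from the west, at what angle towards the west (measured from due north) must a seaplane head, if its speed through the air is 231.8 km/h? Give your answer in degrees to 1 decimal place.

The wind pushes perpendicular to the desired track; the heading must have a component into the wind equal to 28.0 km/h: 231.8 sin θ = 28.0.
sin θ = 0.1208, so θ = 6.938°.

6.9°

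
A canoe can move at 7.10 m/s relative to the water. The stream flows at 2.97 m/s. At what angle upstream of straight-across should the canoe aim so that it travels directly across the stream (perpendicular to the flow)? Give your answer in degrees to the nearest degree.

To cancel the current, the upstream component of the canoe's velocity must equal the flow: 7.10 sin θ = 2.97.
sin θ = 2.97 / 7.10 = 0.4183.
θ = arcsin(0.4183) = 24.728°.

25°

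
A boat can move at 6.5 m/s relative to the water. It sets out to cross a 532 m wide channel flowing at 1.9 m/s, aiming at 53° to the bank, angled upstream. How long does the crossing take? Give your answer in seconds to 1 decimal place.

102.5 s

The component of the boat's velocity perpendicular to the bank is 6.5 × sin 53° = 5.191 m/s.
The flow acts along the bank and has no component across it.
Time = 532 / 5.191 = 102.482 s.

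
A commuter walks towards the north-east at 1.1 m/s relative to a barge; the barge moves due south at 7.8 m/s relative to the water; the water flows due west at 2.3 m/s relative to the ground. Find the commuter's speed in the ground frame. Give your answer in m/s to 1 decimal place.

7.2 m/s

In east/north components (m/s): commuter relative to barge = (0.778, 0.778); barge relative to water = (0.000, -7.800); water relative to ground = (-2.300, 0.000).
Sum = (-1.522, -7.022) m/s.
Speed = |(-1.522, -7.022)| = 7.185 m/s.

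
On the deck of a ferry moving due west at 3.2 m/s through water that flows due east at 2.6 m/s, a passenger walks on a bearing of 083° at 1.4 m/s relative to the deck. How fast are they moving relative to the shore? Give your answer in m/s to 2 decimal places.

In east/north components (m/s): passenger relative to ferry = (1.390, 0.171); ferry relative to water = (-3.200, 0.000); water relative to ground = (2.600, 0.000).
Sum = (0.790, 0.171) m/s.
Speed = |(0.790, 0.171)| = 0.808 m/s.

0.81 m/s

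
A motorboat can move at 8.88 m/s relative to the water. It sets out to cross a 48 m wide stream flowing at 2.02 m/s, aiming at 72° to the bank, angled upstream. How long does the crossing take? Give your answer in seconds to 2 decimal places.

The component of the motorboat's velocity perpendicular to the bank is 8.88 × sin 72° = 8.445 m/s.
The current is parallel to the bank, so it does not affect the crossing time.
Time = 48 / 8.445 = 5.684 s.

5.68 s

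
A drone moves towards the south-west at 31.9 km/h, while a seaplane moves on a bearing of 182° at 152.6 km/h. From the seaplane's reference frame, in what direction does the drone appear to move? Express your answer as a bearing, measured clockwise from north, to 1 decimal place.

352.4°

Taking east as x and north as y: drone velocity = (-22.557, -22.557) km/h; seaplane velocity = (-5.326, -152.507) km/h.
Velocity of drone relative to seaplane = (-22.557, -22.557) − (-5.326, -152.507) = (-17.231, 129.950) km/h.
Bearing = atan2(-17.23, 129.95) = 352.45° clockwise from north.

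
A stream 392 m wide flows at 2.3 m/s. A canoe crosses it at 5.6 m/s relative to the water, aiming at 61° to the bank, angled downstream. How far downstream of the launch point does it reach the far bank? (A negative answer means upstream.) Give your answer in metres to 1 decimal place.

Perpendicular speed = 4.898 m/s; crossing time = 392 / 4.898 = 80.035 s.
Net downstream speed = 5.015 m/s.
Drift = 5.015 × 80.035 = 401.369 m (downstream).

401.4 m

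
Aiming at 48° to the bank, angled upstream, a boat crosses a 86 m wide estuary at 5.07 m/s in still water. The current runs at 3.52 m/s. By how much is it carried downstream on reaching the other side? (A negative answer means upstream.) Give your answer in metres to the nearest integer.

3 m

Perpendicular speed = 3.768 m/s; crossing time = 86 / 3.768 = 22.825 s.
Net downstream speed = 0.128 m/s.
Drift = 0.128 × 22.825 = 2.910 m (downstream).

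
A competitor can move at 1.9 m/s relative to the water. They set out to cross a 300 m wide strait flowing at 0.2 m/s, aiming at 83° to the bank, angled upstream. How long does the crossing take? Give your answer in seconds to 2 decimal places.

159.08 s

The component of the competitor's velocity perpendicular to the bank is 1.9 × sin 83° = 1.886 m/s.
The flow acts along the bank and has no component across it.
Time = 300 / 1.886 = 159.080 s.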